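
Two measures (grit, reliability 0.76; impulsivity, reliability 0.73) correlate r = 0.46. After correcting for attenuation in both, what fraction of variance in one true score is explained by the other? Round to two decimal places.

0.38

Disattenuated r = 0.46 / √(0.76 × 0.73) = 0.46 / 0.7448 = 0.6176.
Shared true-score variance = 0.6176² = 0.3814 ≈ 0.38.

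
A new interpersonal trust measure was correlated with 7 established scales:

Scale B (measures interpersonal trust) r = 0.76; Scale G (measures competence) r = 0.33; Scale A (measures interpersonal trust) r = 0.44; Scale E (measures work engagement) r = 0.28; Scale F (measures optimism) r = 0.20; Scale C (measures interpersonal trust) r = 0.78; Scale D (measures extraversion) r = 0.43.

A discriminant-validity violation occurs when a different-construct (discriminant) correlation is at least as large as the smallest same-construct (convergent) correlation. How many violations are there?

0

Convergent (same construct = interpersonal trust): Scale B, Scale A, Scale C.
Smallest convergent = 0.44. Discriminant values: 0.33, 0.28, 0.20, 0.43; count ≥ 0.44 → 0.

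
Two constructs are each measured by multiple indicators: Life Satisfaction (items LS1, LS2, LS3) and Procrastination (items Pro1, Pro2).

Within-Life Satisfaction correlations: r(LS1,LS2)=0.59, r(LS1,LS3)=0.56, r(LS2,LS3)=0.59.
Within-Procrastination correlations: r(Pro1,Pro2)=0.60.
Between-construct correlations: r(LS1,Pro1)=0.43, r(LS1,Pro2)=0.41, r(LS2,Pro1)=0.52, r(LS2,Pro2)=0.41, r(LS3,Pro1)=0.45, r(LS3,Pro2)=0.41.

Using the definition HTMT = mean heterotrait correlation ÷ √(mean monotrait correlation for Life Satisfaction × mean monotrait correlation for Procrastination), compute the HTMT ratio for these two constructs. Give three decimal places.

0.743

Mean heterotrait r = 2.63/6 = 0.4383.
Mean within-LS = 1.74/3 = 0.5800; mean within-Pro = 0.60/1 = 0.6000.
Geometric mean = √(0.5800 × 0.6000) = 0.5899.
HTMT = 0.4383 / 0.5899 = 0.743.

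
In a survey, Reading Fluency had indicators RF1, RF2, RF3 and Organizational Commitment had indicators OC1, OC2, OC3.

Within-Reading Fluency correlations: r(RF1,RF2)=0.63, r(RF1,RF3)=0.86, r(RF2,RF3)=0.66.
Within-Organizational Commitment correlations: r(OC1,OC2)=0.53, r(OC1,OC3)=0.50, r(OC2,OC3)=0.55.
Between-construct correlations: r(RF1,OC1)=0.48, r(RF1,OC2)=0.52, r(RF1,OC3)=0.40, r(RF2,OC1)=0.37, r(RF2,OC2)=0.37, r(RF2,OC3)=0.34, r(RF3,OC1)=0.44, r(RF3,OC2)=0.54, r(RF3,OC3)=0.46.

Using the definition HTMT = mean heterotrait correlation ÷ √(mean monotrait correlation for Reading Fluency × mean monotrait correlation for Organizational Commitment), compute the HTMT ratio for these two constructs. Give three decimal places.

Mean heterotrait r = 3.92/9 = 0.4356.
Mean within-RF = 2.15/3 = 0.7167; mean within-OC = 1.58/3 = 0.5267.
Geometric mean = √(0.7167 × 0.5267) = 0.6144.
HTMT = 0.4356 / 0.6144 = 0.709.

0.709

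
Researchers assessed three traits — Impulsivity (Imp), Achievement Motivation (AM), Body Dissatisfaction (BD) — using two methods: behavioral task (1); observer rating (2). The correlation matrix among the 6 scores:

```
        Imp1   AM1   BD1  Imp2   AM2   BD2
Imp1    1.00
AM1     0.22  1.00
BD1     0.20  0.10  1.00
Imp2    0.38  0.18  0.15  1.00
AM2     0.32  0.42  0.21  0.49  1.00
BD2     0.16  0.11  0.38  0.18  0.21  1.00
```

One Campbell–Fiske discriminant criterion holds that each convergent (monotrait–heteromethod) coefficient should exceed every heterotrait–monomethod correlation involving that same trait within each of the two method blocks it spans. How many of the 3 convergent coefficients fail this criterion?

2

Checking each validity diagonal entry against its comparison values:
Imp (methods 1·2): 0.38 vs {0.22, 0.49, 0.20, 0.18} → fail.
AM (methods 1·2): 0.42 vs {0.22, 0.49, 0.10, 0.21} → fail.
BD (methods 1·2): 0.38 vs {0.20, 0.18, 0.10, 0.21} → pass.
2 of 3 fail.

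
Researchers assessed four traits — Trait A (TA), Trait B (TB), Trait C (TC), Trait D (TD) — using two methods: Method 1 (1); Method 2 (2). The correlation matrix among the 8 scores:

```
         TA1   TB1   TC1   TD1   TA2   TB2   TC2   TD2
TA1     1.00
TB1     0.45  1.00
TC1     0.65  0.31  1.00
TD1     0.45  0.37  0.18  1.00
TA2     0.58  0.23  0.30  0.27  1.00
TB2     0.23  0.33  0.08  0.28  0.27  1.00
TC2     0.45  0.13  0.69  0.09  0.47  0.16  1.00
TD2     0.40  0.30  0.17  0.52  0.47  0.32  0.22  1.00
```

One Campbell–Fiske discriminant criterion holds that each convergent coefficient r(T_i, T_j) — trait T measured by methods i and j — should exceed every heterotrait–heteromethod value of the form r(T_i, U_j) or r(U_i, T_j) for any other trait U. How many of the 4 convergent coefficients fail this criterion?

Each convergent coefficient versus the relevant comparison correlations:
TA (methods 1·2): 0.58 vs {0.23, 0.23, 0.45, 0.30, 0.40, 0.27} → pass.
TB (methods 1·2): 0.33 vs {0.23, 0.23, 0.13, 0.08, 0.30, 0.28} → pass.
TC (methods 1·2): 0.69 vs {0.30, 0.45, 0.08, 0.13, 0.17, 0.09} → pass.
TD (methods 1·2): 0.52 vs {0.27, 0.40, 0.28, 0.30, 0.09, 0.17} → pass.
0 of 4 fail.

0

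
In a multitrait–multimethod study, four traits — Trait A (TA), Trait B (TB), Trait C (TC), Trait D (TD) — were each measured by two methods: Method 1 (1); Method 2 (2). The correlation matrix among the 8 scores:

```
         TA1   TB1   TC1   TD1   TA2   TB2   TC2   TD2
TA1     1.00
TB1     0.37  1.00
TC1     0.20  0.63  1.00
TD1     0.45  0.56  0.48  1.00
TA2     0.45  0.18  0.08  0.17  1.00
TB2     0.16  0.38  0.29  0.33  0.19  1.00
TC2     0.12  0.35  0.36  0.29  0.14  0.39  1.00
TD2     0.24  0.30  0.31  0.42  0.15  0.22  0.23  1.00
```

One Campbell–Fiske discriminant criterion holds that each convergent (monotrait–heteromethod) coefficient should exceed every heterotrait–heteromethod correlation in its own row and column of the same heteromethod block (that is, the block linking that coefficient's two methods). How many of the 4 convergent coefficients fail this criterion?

Convergent coefficients and their comparison sets:
TA (methods 1·2): 0.45 vs {0.16, 0.18, 0.12, 0.08, 0.24, 0.17} → pass.
TB (methods 1·2): 0.38 vs {0.18, 0.16, 0.35, 0.29, 0.30, 0.33} → pass.
TC (methods 1·2): 0.36 vs {0.08, 0.12, 0.29, 0.35, 0.31, 0.29} → pass.
TD (methods 1·2): 0.42 vs {0.17, 0.24, 0.33, 0.30, 0.29, 0.31} → pass.
0 of 4 fail.

0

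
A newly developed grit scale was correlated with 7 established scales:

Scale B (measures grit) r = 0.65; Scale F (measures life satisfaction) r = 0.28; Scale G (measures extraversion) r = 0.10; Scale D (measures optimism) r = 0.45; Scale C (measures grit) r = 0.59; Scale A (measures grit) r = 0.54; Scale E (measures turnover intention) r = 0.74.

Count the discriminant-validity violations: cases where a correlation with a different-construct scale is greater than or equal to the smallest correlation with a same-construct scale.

1

Convergent (same construct = grit): Scale B, Scale C, Scale A.
Smallest convergent = 0.54. Discriminant values: 0.28, 0.10, 0.45, 0.74; count ≥ 0.54 → 1.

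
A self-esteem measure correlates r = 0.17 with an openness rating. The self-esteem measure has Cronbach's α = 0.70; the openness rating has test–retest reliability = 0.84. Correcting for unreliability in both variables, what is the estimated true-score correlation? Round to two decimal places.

0.22

r_true = r_obs / √(r_xx · r_yy) = 0.17 / √(0.70 × 0.84) = 0.17 / √0.5880 = 0.17 / 0.7668 ≈ 0.22.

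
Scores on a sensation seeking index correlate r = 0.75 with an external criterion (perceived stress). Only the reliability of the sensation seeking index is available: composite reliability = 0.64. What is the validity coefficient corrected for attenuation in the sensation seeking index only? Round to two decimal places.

Single correction: r_c = r_obs / √r_xx = 0.75 / √0.64 = 0.75 / 0.8000 ≈ 0.94.

0.94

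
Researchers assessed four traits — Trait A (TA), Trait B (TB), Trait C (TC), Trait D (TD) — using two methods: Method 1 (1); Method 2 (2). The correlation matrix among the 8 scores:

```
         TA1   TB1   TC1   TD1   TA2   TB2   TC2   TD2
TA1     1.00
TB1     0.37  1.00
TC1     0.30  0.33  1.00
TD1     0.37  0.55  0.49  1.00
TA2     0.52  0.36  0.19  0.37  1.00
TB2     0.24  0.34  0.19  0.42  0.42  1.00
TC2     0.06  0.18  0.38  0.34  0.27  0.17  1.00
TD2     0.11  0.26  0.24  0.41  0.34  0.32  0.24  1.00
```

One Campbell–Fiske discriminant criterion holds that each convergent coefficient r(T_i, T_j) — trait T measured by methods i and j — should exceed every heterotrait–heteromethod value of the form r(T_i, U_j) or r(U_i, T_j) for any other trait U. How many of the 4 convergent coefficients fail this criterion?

Checking each validity diagonal entry against its comparison values:
TA (methods 1·2): 0.52 vs {0.24, 0.36, 0.06, 0.19, 0.11, 0.37} → pass.
TB (methods 1·2): 0.34 vs {0.36, 0.24, 0.18, 0.19, 0.26, 0.42} → fail.
TC (methods 1·2): 0.38 vs {0.19, 0.06, 0.19, 0.18, 0.24, 0.34} → pass.
TD (methods 1·2): 0.41 vs {0.37, 0.11, 0.42, 0.26, 0.34, 0.24} → fail.
2 of 4 fail.

2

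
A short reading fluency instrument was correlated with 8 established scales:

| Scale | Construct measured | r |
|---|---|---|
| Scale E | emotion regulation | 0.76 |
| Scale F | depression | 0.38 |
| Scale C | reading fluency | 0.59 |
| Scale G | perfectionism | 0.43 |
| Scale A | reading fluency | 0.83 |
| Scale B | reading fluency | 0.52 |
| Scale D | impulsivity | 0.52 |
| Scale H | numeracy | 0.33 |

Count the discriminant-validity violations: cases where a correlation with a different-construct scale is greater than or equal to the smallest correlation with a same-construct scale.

Convergent (same construct = reading fluency): Scale C, Scale A, Scale B.
Smallest convergent = 0.52. Discriminant values: 0.76, 0.38, 0.43, 0.52, 0.33; count ≥ 0.52 → 2.

2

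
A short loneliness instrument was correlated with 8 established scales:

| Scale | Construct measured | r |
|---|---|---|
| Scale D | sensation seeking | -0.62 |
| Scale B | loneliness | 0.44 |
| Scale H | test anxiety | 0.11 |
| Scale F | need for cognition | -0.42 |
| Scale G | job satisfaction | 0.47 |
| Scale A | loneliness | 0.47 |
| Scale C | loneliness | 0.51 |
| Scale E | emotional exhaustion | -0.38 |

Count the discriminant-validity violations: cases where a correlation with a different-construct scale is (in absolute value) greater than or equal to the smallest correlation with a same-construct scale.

2

Convergent (same construct = loneliness): Scale B, Scale A, Scale C.
Smallest convergent = 0.44. Discriminant |r|: 0.62, 0.11, 0.42, 0.47, 0.38; count ≥ 0.44 → 2.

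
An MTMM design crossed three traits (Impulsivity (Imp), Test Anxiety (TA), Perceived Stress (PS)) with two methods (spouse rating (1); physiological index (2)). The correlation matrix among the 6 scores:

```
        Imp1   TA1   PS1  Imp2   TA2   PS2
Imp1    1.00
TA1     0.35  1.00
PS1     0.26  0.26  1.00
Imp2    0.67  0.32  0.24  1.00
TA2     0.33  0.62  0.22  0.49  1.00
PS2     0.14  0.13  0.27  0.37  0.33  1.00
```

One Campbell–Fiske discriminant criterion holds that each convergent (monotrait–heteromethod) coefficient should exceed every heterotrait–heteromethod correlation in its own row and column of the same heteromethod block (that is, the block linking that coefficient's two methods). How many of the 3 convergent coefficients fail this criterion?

0

Checking each validity diagonal entry against its comparison values:
Imp (methods 1·2): 0.67 vs {0.33, 0.32, 0.14, 0.24} → pass.
TA (methods 1·2): 0.62 vs {0.32, 0.33, 0.13, 0.22} → pass.
PS (methods 1·2): 0.27 vs {0.24, 0.14, 0.22, 0.13} → pass.
0 of 3 fail.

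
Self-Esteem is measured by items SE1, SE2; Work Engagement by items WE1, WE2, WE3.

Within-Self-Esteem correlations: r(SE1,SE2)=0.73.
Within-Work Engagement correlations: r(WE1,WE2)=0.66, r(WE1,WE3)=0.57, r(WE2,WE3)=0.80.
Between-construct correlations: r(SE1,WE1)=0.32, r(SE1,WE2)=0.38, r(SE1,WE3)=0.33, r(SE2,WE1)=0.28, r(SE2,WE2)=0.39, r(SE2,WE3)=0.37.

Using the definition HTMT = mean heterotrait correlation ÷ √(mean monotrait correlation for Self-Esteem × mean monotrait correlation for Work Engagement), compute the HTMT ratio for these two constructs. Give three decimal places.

Mean between = 2.07/6 = 0.3450.
Mean within-SE = 0.73/1 = 0.7300; mean within-WE = 2.03/3 = 0.6767.
Geometric mean = √(0.7300 × 0.6767) = 0.7028.
HTMT = 0.3450 / 0.7028 = 0.491.

0.491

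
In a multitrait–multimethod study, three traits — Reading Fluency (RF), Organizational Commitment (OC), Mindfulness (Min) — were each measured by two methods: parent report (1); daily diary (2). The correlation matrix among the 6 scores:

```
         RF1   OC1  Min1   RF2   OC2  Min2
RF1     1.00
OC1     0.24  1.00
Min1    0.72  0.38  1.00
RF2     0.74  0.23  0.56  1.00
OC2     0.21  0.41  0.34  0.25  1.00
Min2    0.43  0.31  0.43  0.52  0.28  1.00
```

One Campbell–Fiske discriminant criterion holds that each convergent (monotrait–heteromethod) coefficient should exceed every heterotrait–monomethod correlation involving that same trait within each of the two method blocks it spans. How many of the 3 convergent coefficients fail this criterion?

Convergent coefficients and their comparison sets:
RF (methods 1·2): 0.74 vs {0.24, 0.25, 0.72, 0.52} → pass.
OC (methods 1·2): 0.41 vs {0.24, 0.25, 0.38, 0.28} → pass.
Min (methods 1·2): 0.43 vs {0.72, 0.52, 0.38, 0.28} → fail.
1 of 3 fail.

1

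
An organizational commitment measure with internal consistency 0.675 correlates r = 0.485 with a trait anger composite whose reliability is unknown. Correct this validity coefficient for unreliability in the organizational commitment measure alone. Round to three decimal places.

0.590

Single correction: r_c = r_obs / √r_xx = 0.485 / √0.675 = 0.485 / 0.8216 ≈ 0.590.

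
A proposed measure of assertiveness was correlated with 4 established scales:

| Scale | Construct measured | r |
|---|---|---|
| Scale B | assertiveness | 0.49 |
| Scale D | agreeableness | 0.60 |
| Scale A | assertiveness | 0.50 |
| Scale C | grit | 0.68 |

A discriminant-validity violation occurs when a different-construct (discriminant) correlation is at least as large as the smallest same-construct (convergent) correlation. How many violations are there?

2

Convergent (same construct = assertiveness): Scale B, Scale A.
Smallest convergent = 0.49. Discriminant values: 0.60, 0.68; count ≥ 0.49 → 2.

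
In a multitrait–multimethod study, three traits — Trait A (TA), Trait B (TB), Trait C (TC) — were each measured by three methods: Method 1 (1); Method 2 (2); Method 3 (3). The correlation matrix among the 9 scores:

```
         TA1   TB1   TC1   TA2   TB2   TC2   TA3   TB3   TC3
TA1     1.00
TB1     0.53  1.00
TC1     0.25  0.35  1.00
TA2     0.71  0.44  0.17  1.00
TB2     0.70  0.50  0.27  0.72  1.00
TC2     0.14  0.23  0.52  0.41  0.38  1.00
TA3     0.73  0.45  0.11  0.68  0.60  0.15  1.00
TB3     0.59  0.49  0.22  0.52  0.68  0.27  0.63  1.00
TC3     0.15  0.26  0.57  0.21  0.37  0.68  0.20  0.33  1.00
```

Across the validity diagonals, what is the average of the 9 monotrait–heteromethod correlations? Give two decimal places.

Convergent values: 0.71, 0.73, 0.68, 0.50, 0.49, 0.68, 0.52, 0.57, 0.68; mean = 5.56/9 = 0.62.

0.62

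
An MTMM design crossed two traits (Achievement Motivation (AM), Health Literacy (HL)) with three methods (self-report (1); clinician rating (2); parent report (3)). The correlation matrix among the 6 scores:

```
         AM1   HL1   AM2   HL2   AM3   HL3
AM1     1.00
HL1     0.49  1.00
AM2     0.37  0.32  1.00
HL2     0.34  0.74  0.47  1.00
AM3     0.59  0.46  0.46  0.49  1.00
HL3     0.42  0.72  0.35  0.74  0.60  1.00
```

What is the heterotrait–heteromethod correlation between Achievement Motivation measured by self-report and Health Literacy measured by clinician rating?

Different traits and methods: r(AM1, HL2) = 0.34.

0.34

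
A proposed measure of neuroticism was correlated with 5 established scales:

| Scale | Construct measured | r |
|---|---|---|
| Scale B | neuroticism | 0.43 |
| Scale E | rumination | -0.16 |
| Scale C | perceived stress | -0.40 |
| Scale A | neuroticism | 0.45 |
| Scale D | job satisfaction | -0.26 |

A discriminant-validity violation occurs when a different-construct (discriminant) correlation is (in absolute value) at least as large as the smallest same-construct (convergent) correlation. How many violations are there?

0

Convergent (same construct = neuroticism): Scale B, Scale A.
Smallest convergent = 0.43. Discriminant |r|: 0.16, 0.40, 0.26; count ≥ 0.43 → 0.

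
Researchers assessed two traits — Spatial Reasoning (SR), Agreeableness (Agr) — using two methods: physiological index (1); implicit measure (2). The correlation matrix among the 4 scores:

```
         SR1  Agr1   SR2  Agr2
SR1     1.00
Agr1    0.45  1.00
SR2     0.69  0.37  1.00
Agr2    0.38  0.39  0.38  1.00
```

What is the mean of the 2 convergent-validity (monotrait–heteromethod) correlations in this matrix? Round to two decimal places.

0.54

Convergent values: 0.69, 0.39; mean = 1.08/2 = 0.54.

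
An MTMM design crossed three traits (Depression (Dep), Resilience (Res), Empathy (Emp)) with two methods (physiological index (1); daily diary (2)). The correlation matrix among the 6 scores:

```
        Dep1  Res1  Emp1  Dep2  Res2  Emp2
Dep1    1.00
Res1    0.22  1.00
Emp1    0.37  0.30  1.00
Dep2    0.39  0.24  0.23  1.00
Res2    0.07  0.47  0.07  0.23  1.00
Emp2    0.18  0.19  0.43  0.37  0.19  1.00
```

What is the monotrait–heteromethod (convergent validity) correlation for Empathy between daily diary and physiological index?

0.43

Same trait (Emp), different methods: r(Emp2, Emp1) = 0.43.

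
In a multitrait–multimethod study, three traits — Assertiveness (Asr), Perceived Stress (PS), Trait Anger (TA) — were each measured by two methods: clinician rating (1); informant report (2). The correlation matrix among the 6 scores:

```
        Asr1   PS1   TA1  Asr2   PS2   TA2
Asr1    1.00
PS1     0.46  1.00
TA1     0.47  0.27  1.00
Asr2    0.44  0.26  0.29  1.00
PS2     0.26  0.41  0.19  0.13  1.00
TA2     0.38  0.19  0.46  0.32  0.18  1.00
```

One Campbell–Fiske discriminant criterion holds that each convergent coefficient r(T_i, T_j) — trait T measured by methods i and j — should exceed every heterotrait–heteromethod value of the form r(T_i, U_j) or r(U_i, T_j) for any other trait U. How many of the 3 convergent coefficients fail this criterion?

0

Checking each validity diagonal entry against its comparison values:
Asr (methods 1·2): 0.44 vs {0.26, 0.26, 0.38, 0.29} → pass.
PS (methods 1·2): 0.41 vs {0.26, 0.26, 0.19, 0.19} → pass.
TA (methods 1·2): 0.46 vs {0.29, 0.38, 0.19, 0.19} → pass.
0 of 3 fail.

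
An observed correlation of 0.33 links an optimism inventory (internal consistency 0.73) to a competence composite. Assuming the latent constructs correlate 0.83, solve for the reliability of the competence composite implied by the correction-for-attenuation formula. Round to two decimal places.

0.22

r_true = r_obs / √(r_xx · r_yy) ⇒ 0.83 = 0.33 / √(0.73 · r_yy).
√(0.73 · r_yy) = 0.33 / 0.83 = 0.3976; 0.73 · r_yy = 0.1581; r_yy = 0.1581 / 0.73 ≈ 0.22.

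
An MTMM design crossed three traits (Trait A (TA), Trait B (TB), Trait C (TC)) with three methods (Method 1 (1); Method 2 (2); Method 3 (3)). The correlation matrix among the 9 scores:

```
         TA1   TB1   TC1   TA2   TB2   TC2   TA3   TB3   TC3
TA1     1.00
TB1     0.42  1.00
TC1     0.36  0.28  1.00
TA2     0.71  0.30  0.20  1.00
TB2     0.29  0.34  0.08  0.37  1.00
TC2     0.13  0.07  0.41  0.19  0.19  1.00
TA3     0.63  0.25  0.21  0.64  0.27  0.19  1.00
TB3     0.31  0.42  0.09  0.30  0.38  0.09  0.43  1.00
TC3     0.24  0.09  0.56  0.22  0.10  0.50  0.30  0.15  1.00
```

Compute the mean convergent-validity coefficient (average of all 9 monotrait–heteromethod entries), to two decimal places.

0.51

Convergent values: 0.71, 0.63, 0.64, 0.34, 0.42, 0.38, 0.41, 0.56, 0.50; mean = 4.59/9 = 0.51.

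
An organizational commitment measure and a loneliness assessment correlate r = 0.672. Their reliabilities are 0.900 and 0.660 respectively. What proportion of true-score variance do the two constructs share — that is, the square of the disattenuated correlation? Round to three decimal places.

Disattenuated r = 0.672 / √(0.900 × 0.660) = 0.672 / 0.7707 = 0.8719.
Shared true-score variance = 0.8719² = 0.7602 ≈ 0.760.

0.760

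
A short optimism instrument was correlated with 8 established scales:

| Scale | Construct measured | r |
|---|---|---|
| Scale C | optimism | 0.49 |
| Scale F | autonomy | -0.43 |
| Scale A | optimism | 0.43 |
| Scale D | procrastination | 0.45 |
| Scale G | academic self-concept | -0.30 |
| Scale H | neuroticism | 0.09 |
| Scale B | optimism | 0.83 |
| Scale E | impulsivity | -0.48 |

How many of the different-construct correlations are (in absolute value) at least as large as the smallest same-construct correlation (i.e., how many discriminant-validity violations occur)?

Convergent (same construct = optimism): Scale C, Scale A, Scale B.
Smallest convergent = 0.43. Discriminant |r|: 0.43, 0.45, 0.30, 0.09, 0.48; count ≥ 0.43 → 3.

3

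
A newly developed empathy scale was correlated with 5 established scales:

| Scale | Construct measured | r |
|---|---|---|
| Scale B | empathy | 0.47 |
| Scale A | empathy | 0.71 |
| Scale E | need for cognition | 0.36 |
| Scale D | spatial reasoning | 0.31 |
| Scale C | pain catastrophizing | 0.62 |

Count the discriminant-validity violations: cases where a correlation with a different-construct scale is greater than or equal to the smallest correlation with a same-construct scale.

1

Convergent (same construct = empathy): Scale B, Scale A.
Smallest convergent = 0.47. Discriminant values: 0.36, 0.31, 0.62; count ≥ 0.47 → 1.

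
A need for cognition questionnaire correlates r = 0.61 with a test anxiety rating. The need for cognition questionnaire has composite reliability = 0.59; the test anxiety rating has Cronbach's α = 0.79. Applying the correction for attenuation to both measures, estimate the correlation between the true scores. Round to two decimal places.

r_true = r_obs / √(r_xx · r_yy) = 0.61 / √(0.59 × 0.79) = 0.61 / √0.4661 = 0.61 / 0.6827 ≈ 0.89.

0.89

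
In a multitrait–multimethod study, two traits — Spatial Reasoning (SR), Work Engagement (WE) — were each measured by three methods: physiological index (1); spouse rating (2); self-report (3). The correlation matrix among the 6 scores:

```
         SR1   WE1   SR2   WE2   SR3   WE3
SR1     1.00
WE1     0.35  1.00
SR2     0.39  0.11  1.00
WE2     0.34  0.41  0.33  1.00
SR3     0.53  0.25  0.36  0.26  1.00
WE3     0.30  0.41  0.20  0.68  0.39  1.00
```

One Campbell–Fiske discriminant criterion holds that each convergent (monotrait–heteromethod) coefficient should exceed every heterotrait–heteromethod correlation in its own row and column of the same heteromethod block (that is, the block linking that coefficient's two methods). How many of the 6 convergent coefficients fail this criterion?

0

Each convergent coefficient versus the relevant comparison correlations:
SR (methods 1·2): 0.39 vs {0.34, 0.11} → pass.
SR (methods 1·3): 0.53 vs {0.30, 0.25} → pass.
SR (methods 2·3): 0.36 vs {0.20, 0.26} → pass.
WE (methods 1·2): 0.41 vs {0.11, 0.34} → pass.
WE (methods 1·3): 0.41 vs {0.25, 0.30} → pass.
WE (methods 2·3): 0.68 vs {0.26, 0.20} → pass.
0 of 6 fail.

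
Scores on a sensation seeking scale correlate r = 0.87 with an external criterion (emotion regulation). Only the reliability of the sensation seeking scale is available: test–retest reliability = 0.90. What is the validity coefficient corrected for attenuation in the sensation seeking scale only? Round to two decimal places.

0.92

Single correction: r_c = r_obs / √r_xx = 0.87 / √0.90 = 0.87 / 0.9487 ≈ 0.92.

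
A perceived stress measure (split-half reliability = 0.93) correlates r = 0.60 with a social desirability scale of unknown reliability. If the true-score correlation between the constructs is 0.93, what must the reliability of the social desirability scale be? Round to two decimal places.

r_true = r_obs / √(r_xx · r_yy) ⇒ 0.93 = 0.60 / √(0.93 · r_yy).
√(0.93 · r_yy) = 0.60 / 0.93 = 0.6452; 0.93 · r_yy = 0.4163; r_yy = 0.4163 / 0.93 ≈ 0.45.

0.45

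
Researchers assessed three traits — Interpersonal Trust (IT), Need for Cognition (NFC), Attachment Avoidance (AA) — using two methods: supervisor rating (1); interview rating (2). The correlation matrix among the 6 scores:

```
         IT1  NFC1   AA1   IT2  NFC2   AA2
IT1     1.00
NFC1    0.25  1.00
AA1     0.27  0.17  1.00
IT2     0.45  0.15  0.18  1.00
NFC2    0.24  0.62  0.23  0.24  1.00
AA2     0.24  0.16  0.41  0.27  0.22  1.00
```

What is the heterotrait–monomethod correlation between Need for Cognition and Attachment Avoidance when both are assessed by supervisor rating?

0.17

Different traits, same method: r(NFC1, AA1) = 0.17.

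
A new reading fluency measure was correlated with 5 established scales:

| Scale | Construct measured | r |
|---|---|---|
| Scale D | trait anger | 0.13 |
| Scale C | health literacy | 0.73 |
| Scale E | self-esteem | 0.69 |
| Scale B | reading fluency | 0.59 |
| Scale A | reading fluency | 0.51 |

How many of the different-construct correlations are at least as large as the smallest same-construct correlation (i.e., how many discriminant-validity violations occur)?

Convergent (same construct = reading fluency): Scale B, Scale A.
Smallest convergent = 0.51. Discriminant values: 0.13, 0.73, 0.69; count ≥ 0.51 → 2.

2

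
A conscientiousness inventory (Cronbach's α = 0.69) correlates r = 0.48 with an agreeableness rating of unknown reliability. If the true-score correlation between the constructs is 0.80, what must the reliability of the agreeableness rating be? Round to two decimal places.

0.52

r_true = r_obs / √(r_xx · r_yy) ⇒ 0.80 = 0.48 / √(0.69 · r_yy).
√(0.69 · r_yy) = 0.48 / 0.80 = 0.6000; 0.69 · r_yy = 0.3600; r_yy = 0.3600 / 0.69 ≈ 0.52.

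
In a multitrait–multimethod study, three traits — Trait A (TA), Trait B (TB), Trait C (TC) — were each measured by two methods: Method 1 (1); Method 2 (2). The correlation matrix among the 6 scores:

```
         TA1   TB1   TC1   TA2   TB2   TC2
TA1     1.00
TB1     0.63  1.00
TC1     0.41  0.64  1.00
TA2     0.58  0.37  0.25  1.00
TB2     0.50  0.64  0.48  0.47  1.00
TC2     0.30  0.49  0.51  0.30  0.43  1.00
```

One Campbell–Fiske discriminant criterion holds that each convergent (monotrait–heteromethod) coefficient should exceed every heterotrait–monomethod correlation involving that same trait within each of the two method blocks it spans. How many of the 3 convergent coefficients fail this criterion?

3

Each convergent coefficient versus the relevant comparison correlations:
TA (methods 1·2): 0.58 vs {0.63, 0.47, 0.41, 0.30} → fail.
TB (methods 1·2): 0.64 vs {0.63, 0.47, 0.64, 0.43} → fail.
TC (methods 1·2): 0.51 vs {0.41, 0.30, 0.64, 0.43} → fail.
3 of 3 fail.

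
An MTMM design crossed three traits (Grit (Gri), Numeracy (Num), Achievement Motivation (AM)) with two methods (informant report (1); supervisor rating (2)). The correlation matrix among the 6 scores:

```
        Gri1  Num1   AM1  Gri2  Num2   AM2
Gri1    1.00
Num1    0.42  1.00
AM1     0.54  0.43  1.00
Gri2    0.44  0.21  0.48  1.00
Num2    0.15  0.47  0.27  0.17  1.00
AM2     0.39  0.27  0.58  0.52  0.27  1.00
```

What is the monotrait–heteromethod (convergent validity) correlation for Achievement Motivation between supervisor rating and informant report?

0.58

Same trait (AM), different methods: r(AM2, AM1) = 0.58.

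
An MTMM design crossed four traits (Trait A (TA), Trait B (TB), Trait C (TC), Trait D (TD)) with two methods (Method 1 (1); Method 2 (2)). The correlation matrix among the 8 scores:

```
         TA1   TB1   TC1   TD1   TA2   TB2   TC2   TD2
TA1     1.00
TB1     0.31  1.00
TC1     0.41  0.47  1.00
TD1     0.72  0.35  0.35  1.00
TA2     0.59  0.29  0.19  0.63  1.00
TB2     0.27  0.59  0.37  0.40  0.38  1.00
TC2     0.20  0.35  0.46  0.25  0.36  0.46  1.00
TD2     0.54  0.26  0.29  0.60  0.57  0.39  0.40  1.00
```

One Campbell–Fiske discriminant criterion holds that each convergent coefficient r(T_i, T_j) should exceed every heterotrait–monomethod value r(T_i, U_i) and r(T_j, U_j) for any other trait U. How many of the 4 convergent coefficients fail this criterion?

3

Convergent coefficients and their comparison sets:
TA (methods 1·2): 0.59 vs {0.31, 0.38, 0.41, 0.36, 0.72, 0.57} → fail.
TB (methods 1·2): 0.59 vs {0.31, 0.38, 0.47, 0.46, 0.35, 0.39} → pass.
TC (methods 1·2): 0.46 vs {0.41, 0.36, 0.47, 0.46, 0.35, 0.40} → fail.
TD (methods 1·2): 0.60 vs {0.72, 0.57, 0.35, 0.39, 0.35, 0.40} → fail.
3 of 4 fail.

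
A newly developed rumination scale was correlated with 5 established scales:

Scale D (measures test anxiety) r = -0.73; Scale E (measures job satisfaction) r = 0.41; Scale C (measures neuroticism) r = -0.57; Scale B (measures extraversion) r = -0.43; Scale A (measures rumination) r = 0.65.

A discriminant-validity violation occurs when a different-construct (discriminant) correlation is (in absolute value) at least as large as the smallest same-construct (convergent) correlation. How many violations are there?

1

Convergent (same construct = rumination): Scale A.
Smallest convergent = 0.65. Discriminant |r|: 0.73, 0.41, 0.57, 0.43; count ≥ 0.65 → 1.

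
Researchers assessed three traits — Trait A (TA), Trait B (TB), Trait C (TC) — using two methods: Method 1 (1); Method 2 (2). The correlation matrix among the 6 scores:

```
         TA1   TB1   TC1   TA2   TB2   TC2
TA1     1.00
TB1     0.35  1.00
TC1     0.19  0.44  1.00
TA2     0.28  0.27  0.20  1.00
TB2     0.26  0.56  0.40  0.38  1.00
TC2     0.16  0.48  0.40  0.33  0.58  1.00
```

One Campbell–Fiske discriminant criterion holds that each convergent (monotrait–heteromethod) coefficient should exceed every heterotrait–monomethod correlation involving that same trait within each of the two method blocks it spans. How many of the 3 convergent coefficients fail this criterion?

Checking each validity diagonal entry against its comparison values:
TA (methods 1·2): 0.28 vs {0.35, 0.38, 0.19, 0.33} → fail.
TB (methods 1·2): 0.56 vs {0.35, 0.38, 0.44, 0.58} → fail.
TC (methods 1·2): 0.40 vs {0.19, 0.33, 0.44, 0.58} → fail.
3 of 3 fail.

3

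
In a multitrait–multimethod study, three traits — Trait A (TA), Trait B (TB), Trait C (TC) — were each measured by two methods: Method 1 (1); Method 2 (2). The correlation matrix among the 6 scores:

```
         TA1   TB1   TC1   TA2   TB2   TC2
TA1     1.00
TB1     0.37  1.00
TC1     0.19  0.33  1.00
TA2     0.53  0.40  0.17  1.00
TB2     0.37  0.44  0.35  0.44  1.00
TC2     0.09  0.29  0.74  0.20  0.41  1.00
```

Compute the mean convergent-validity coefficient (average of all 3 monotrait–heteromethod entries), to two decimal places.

0.57

Convergent values: 0.53, 0.44, 0.74; mean = 1.71/3 = 0.57.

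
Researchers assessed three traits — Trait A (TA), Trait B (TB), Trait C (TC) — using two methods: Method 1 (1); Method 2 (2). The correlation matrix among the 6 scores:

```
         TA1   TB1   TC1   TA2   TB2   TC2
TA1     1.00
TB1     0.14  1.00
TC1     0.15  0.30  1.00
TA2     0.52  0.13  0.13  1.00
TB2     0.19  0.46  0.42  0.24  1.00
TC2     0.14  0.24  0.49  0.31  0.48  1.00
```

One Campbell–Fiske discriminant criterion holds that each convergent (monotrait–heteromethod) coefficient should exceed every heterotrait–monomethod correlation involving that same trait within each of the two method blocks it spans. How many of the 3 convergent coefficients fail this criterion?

1

Each convergent coefficient versus the relevant comparison correlations:
TA (methods 1·2): 0.52 vs {0.14, 0.24, 0.15, 0.31} → pass.
TB (methods 1·2): 0.46 vs {0.14, 0.24, 0.30, 0.48} → fail.
TC (methods 1·2): 0.49 vs {0.15, 0.31, 0.30, 0.48} → pass.
1 of 3 fail.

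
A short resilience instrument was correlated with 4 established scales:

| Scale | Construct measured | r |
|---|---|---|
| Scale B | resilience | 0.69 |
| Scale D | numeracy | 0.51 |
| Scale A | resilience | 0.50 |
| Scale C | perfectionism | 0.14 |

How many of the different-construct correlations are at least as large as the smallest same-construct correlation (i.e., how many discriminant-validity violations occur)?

1

Convergent (same construct = resilience): Scale B, Scale A.
Smallest convergent = 0.50. Discriminant values: 0.51, 0.14; count ≥ 0.50 → 1.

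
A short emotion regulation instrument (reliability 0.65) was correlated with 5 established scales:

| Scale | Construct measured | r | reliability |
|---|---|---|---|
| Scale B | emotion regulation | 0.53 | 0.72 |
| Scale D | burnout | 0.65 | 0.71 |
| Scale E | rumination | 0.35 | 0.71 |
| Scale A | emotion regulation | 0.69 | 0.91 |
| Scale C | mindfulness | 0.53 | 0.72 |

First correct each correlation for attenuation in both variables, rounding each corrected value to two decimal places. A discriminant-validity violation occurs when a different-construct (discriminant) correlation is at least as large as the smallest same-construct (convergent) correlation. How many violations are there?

Disattenuated r (r / √(r_scale · r_new)):
  Scale B (conv): 0.53 / √(0.72·0.65) = 0.77
  Scale D (disc): 0.65 / √(0.71·0.65) = 0.96
  Scale E (disc): 0.35 / √(0.71·0.65) = 0.52
  Scale A (conv): 0.69 / √(0.91·0.65) = 0.90
  Scale C (disc): 0.53 / √(0.72·0.65) = 0.77
Smallest convergent = 0.77. Discriminant values: 0.96, 0.52, 0.77; count ≥ 0.77 → 2.

2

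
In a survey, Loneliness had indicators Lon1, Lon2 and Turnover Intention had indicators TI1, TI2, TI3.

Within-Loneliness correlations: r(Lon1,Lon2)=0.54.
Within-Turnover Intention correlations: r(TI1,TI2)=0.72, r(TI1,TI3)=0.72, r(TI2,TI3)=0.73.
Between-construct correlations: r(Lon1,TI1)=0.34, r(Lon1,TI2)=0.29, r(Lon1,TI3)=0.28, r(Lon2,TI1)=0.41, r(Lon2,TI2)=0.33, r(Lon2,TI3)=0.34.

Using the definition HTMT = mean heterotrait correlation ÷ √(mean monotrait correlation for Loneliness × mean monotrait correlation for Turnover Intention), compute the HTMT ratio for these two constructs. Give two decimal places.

Mean between = 1.99/6 = 0.3317.
Mean within-Lon = 0.54/1 = 0.5400; mean within-TI = 2.17/3 = 0.7233.
Geometric mean = √(0.5400 × 0.7233) = 0.6250.
HTMT = 0.3317 / 0.6250 = 0.53.

0.53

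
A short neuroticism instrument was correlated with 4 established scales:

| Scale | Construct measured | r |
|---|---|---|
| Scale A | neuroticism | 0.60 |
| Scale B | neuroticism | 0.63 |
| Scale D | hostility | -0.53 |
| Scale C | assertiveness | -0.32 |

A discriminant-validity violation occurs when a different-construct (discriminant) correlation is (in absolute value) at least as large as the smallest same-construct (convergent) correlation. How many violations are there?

Convergent (same construct = neuroticism): Scale A, Scale B.
Smallest convergent = 0.60. Discriminant |r|: 0.53, 0.32; count ≥ 0.60 → 0.

0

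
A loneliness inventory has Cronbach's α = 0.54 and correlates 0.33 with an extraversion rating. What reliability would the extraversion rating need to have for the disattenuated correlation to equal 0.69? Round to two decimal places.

0.42

r_true = r_obs / √(r_xx · r_yy) ⇒ 0.69 = 0.33 / √(0.54 · r_yy).
√(0.54 · r_yy) = 0.33 / 0.69 = 0.4783; 0.54 · r_yy = 0.2288; r_yy = 0.2288 / 0.54 ≈ 0.42.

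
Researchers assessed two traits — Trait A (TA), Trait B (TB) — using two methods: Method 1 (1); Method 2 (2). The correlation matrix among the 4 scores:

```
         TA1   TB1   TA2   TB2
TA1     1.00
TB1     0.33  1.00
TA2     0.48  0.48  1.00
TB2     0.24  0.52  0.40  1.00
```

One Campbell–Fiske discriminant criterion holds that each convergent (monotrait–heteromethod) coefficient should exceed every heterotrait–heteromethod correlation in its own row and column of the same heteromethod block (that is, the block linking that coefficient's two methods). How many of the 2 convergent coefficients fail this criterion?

1

Each convergent coefficient versus the relevant comparison correlations:
TA (methods 1·2): 0.48 vs {0.24, 0.48} → fail.
TB (methods 1·2): 0.52 vs {0.48, 0.24} → pass.
1 of 2 fail.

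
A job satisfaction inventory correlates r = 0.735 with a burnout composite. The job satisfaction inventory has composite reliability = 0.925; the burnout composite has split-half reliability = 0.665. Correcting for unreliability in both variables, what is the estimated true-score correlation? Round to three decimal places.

r_true = r_obs / √(r_xx · r_yy) = 0.735 / √(0.925 × 0.665) = 0.735 / √0.615125 = 0.735 / 0.7843 ≈ 0.937.

0.937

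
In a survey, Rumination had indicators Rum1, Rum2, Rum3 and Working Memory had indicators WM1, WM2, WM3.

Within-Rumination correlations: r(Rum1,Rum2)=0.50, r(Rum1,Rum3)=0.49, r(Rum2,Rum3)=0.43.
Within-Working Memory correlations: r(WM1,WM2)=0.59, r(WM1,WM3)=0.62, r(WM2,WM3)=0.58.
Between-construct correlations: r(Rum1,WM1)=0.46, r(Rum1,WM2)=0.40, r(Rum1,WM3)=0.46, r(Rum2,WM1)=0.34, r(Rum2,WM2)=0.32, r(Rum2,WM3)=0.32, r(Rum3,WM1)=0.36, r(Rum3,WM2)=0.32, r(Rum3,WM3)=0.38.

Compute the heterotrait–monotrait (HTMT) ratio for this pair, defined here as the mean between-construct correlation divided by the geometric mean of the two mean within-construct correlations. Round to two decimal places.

Mean between = 3.36/9 = 0.3733.
Mean within-Rum = 1.42/3 = 0.4733; mean within-WM = 1.79/3 = 0.5967.
Geometric mean = √(0.4733 × 0.5967) = 0.5314.
HTMT = 0.3733 / 0.5314 = 0.70.

0.70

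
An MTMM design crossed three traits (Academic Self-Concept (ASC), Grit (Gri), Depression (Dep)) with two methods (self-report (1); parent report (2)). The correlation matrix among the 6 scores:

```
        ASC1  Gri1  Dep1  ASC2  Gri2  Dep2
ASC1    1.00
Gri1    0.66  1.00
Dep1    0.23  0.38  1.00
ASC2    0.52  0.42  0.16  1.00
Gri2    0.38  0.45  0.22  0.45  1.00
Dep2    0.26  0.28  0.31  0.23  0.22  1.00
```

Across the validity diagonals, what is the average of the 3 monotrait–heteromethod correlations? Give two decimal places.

0.43

Convergent values: 0.52, 0.45, 0.31; mean = 1.28/3 = 0.43.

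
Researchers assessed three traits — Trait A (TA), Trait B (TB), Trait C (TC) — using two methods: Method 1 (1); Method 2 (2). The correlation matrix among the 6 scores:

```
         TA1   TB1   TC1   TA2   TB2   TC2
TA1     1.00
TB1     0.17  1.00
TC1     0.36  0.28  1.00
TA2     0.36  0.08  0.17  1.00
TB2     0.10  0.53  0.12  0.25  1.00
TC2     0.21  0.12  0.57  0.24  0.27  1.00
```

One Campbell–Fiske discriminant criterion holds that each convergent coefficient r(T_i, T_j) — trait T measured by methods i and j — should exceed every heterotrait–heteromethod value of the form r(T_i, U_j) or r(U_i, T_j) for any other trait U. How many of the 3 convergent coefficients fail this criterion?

Convergent coefficients and their comparison sets:
TA (methods 1·2): 0.36 vs {0.10, 0.08, 0.21, 0.17} → pass.
TB (methods 1·2): 0.53 vs {0.08, 0.10, 0.12, 0.12} → pass.
TC (methods 1·2): 0.57 vs {0.17, 0.21, 0.12, 0.12} → pass.
0 of 3 fail.

0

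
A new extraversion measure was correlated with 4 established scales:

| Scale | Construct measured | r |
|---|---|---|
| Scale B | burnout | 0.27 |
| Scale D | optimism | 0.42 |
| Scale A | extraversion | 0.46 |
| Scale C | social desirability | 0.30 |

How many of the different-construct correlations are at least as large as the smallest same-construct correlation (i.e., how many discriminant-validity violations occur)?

0

Convergent (same construct = extraversion): Scale A.
Smallest convergent = 0.46. Discriminant values: 0.27, 0.42, 0.30; count ≥ 0.46 → 0.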